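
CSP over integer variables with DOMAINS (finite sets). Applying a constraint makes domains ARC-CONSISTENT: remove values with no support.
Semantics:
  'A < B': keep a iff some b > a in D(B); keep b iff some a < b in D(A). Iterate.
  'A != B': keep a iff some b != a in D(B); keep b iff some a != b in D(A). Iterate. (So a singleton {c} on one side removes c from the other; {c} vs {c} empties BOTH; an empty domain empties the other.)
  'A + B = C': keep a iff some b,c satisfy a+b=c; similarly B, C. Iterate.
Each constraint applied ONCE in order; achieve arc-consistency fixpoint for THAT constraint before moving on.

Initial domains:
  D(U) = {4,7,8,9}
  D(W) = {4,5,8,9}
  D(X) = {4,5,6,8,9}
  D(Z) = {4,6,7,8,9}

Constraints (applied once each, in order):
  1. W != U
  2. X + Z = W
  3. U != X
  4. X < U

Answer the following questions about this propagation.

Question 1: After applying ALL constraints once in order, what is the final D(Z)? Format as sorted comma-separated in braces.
Constraint 1 (W != U) on D(W)={4,5,8,9} D(U)={4,7,8,9}: no change
Constraint 2 (X + Z = W) on D(X)={4,5,6,8,9} D(Z)={4,6,7,8,9} D(W)={4,5,8,9}: X {4,5,6,8,9}->{4,5}; Z {4,6,7,8,9}->{4}; W {4,5,8,9}->{8,9}
Constraint 3 (U != X) on D(U)={4,7,8,9} D(X)={4,5}: no change
Constraint 4 (X < U) on D(X)={4,5} D(U)={4,7,8,9}: U {4,7,8,9}->{7,8,9}
So after all 4 constraints: D(Z) = {4}

Answer: {4}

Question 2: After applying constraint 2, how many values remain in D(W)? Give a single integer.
Answer: 2

Derivation:
Constraint 1 (W != U) on D(W)={4,5,8,9} D(U)={4,7,8,9}: no change
Constraint 2 (X + Z = W) on D(X)={4,5,6,8,9} D(Z)={4,6,7,8,9} D(W)={4,5,8,9}: X {4,5,6,8,9}->{4,5}; Z {4,6,7,8,9}->{4}; W {4,5,8,9}->{8,9}
So after constraint 2: D(W)={8,9}, size = 2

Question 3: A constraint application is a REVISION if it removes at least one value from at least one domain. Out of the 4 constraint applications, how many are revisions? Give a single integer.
Answer: 2

Derivation:
Constraint 1 (W != U) on D(W)={4,5,8,9} D(U)={4,7,8,9}: no change => not a revision
Constraint 2 (X + Z = W) on D(X)={4,5,6,8,9} D(Z)={4,6,7,8,9} D(W)={4,5,8,9}: X {4,5,6,8,9}->{4,5}; Z {4,6,7,8,9}->{4}; W {4,5,8,9}->{8,9} => REVISION
Constraint 3 (U != X) on D(U)={4,7,8,9} D(X)={4,5}: no change => not a revision
Constraint 4 (X < U) on D(X)={4,5} D(U)={4,7,8,9}: U {4,7,8,9}->{7,8,9} => REVISION
Total revisions = 2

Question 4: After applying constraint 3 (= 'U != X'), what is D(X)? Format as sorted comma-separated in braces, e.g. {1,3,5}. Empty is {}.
Answer: {4,5}

Derivation:
Constraint 1 (W != U) on D(W)={4,5,8,9} D(U)={4,7,8,9}: no change
Constraint 2 (X + Z = W) on D(X)={4,5,6,8,9} D(Z)={4,6,7,8,9} D(W)={4,5,8,9}: X {4,5,6,8,9}->{4,5}; Z {4,6,7,8,9}->{4}; W {4,5,8,9}->{8,9}
Constraint 3 (U != X) on D(U)={4,7,8,9} D(X)={4,5}: no change
So after constraint 3: D(X) = {4,5}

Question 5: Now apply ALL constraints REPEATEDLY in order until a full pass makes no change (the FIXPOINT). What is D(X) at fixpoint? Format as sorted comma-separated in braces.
pass 0 (initial): D(X)={4,5,6,8,9}
pass 1: U {4,7,8,9}->{7,8,9}; W {4,5,8,9}->{8,9}; X {4,5,6,8,9}->{4,5}; Z {4,6,7,8,9}->{4}
pass 2: no change
Fixpoint after 2 passes: D(X) = {4,5}

Answer: {4,5}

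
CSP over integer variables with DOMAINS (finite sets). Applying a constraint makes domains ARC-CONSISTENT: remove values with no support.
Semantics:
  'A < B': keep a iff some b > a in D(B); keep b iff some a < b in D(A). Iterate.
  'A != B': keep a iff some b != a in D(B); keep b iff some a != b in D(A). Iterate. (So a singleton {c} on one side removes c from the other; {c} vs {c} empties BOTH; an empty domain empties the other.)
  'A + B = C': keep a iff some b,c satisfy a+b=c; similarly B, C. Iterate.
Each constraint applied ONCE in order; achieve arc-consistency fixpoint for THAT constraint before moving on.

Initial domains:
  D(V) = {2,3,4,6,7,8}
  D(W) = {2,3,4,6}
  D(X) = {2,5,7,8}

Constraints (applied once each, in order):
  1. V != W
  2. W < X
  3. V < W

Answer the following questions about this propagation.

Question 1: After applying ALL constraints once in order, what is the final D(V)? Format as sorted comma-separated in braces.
Answer: {2,3,4}

Derivation:
Constraint 1 (V != W) on D(V)={2,3,4,6,7,8} D(W)={2,3,4,6}: no change
Constraint 2 (W < X) on D(W)={2,3,4,6} D(X)={2,5,7,8}: X {2,5,7,8}->{5,7,8}
Constraint 3 (V < W) on D(V)={2,3,4,6,7,8} D(W)={2,3,4,6}: V {2,3,4,6,7,8}->{2,3,4}; W {2,3,4,6}->{3,4,6}
So after all 3 constraints: D(V) = {2,3,4}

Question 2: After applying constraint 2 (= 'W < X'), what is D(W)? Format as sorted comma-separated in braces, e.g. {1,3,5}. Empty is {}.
Constraint 1 (V != W) on D(V)={2,3,4,6,7,8} D(W)={2,3,4,6}: no change
Constraint 2 (W < X) on D(W)={2,3,4,6} D(X)={2,5,7,8}: X {2,5,7,8}->{5,7,8}
So after constraint 2: D(W) = {2,3,4,6}

Answer: {2,3,4,6}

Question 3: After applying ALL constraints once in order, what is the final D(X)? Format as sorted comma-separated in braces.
Constraint 1 (V != W) on D(V)={2,3,4,6,7,8} D(W)={2,3,4,6}: no change
Constraint 2 (W < X) on D(W)={2,3,4,6} D(X)={2,5,7,8}: X {2,5,7,8}->{5,7,8}
Constraint 3 (V < W) on D(V)={2,3,4,6,7,8} D(W)={2,3,4,6}: V {2,3,4,6,7,8}->{2,3,4}; W {2,3,4,6}->{3,4,6}
So after all 3 constraints: D(X) = {5,7,8}

Answer: {5,7,8}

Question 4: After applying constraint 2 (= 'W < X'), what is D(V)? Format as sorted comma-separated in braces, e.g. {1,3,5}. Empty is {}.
Constraint 1 (V != W) on D(V)={2,3,4,6,7,8} D(W)={2,3,4,6}: no change
Constraint 2 (W < X) on D(W)={2,3,4,6} D(X)={2,5,7,8}: X {2,5,7,8}->{5,7,8}
So after constraint 2: D(V) = {2,3,4,6,7,8}

Answer: {2,3,4,6,7,8}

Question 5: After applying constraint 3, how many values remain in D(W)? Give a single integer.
Constraint 1 (V != W) on D(V)={2,3,4,6,7,8} D(W)={2,3,4,6}: no change
Constraint 2 (W < X) on D(W)={2,3,4,6} D(X)={2,5,7,8}: X {2,5,7,8}->{5,7,8}
Constraint 3 (V < W) on D(V)={2,3,4,6,7,8} D(W)={2,3,4,6}: V {2,3,4,6,7,8}->{2,3,4}; W {2,3,4,6}->{3,4,6}
So after constraint 3: D(W)={3,4,6}, size = 3

Answer: 3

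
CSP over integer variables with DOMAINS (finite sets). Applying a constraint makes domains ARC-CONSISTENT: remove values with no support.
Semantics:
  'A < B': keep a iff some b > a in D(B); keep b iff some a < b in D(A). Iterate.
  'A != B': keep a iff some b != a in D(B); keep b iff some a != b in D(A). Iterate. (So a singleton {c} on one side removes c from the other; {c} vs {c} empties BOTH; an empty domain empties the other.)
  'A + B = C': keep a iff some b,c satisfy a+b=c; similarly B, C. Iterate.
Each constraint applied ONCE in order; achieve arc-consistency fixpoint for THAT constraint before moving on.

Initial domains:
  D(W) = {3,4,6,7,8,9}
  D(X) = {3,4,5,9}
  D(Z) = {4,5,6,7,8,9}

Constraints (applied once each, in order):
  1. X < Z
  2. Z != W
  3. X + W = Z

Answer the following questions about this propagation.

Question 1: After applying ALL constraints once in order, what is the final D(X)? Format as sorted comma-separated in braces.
Answer: {3,4,5}

Derivation:
Constraint 1 (X < Z) on D(X)={3,4,5,9} D(Z)={4,5,6,7,8,9}: X {3,4,5,9}->{3,4,5}
Constraint 2 (Z != W) on D(Z)={4,5,6,7,8,9} D(W)={3,4,6,7,8,9}: no change
Constraint 3 (X + W = Z) on D(X)={3,4,5} D(W)={3,4,6,7,8,9} D(Z)={4,5,6,7,8,9}: W {3,4,6,7,8,9}->{3,4,6}; Z {4,5,6,7,8,9}->{6,7,8,9}
So after all 3 constraints: D(X) = {3,4,5}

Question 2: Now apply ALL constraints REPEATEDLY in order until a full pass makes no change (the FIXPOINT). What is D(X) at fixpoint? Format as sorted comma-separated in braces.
pass 0 (initial): D(X)={3,4,5,9}
pass 1: W {3,4,6,7,8,9}->{3,4,6}; X {3,4,5,9}->{3,4,5}; Z {4,5,6,7,8,9}->{6,7,8,9}
pass 2: no change
Fixpoint after 2 passes: D(X) = {3,4,5}

Answer: {3,4,5}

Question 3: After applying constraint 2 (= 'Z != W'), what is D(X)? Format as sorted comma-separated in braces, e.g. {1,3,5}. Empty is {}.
Answer: {3,4,5}

Derivation:
Constraint 1 (X < Z) on D(X)={3,4,5,9} D(Z)={4,5,6,7,8,9}: X {3,4,5,9}->{3,4,5}
Constraint 2 (Z != W) on D(Z)={4,5,6,7,8,9} D(W)={3,4,6,7,8,9}: no change
So after constraint 2: D(X) = {3,4,5}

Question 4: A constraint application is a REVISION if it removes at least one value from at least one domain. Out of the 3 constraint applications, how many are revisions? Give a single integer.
Answer: 2

Derivation:
Constraint 1 (X < Z) on D(X)={3,4,5,9} D(Z)={4,5,6,7,8,9}: X {3,4,5,9}->{3,4,5} => REVISION
Constraint 2 (Z != W) on D(Z)={4,5,6,7,8,9} D(W)={3,4,6,7,8,9}: no change => not a revision
Constraint 3 (X + W = Z) on D(X)={3,4,5} D(W)={3,4,6,7,8,9} D(Z)={4,5,6,7,8,9}: W {3,4,6,7,8,9}->{3,4,6}; Z {4,5,6,7,8,9}->{6,7,8,9} => REVISION
Total revisions = 2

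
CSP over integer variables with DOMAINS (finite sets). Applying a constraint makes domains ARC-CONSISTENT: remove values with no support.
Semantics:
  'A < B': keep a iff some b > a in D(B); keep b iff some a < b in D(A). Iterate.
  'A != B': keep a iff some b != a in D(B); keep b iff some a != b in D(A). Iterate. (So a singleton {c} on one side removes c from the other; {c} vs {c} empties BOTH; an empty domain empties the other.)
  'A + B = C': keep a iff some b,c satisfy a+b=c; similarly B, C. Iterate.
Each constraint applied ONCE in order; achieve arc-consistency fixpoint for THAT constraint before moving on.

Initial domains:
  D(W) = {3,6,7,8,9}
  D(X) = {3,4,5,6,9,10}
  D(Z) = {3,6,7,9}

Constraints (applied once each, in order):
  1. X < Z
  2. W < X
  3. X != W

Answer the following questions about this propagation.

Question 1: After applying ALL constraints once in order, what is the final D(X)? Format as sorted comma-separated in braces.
Answer: {4,5,6}

Derivation:
Constraint 1 (X < Z) on D(X)={3,4,5,6,9,10} D(Z)={3,6,7,9}: X {3,4,5,6,9,10}->{3,4,5,6}; Z {3,6,7,9}->{6,7,9}
Constraint 2 (W < X) on D(W)={3,6,7,8,9} D(X)={3,4,5,6}: W {3,6,7,8,9}->{3}; X {3,4,5,6}->{4,5,6}
Constraint 3 (X != W) on D(X)={4,5,6} D(W)={3}: no change
So after all 3 constraints: D(X) = {4,5,6}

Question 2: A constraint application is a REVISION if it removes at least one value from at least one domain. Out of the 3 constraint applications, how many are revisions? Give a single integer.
Answer: 2

Derivation:
Constraint 1 (X < Z) on D(X)={3,4,5,6,9,10} D(Z)={3,6,7,9}: X {3,4,5,6,9,10}->{3,4,5,6}; Z {3,6,7,9}->{6,7,9} => REVISION
Constraint 2 (W < X) on D(W)={3,6,7,8,9} D(X)={3,4,5,6}: W {3,6,7,8,9}->{3}; X {3,4,5,6}->{4,5,6} => REVISION
Constraint 3 (X != W) on D(X)={4,5,6} D(W)={3}: no change => not a revision
Total revisions = 2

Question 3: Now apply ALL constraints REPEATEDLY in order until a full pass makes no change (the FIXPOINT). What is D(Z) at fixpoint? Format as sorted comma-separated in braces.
pass 0 (initial): D(Z)={3,6,7,9}
pass 1: W {3,6,7,8,9}->{3}; X {3,4,5,6,9,10}->{4,5,6}; Z {3,6,7,9}->{6,7,9}
pass 2: no change
Fixpoint after 2 passes: D(Z) = {6,7,9}

Answer: {6,7,9}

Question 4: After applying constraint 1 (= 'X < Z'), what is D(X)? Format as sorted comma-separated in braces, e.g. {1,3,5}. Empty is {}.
Answer: {3,4,5,6}

Derivation:
Constraint 1 (X < Z) on D(X)={3,4,5,6,9,10} D(Z)={3,6,7,9}: X {3,4,5,6,9,10}->{3,4,5,6}; Z {3,6,7,9}->{6,7,9}
So after constraint 1: D(X) = {3,4,5,6}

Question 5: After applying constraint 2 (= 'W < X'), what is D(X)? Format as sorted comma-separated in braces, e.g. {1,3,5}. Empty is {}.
Answer: {4,5,6}

Derivation:
Constraint 1 (X < Z) on D(X)={3,4,5,6,9,10} D(Z)={3,6,7,9}: X {3,4,5,6,9,10}->{3,4,5,6}; Z {3,6,7,9}->{6,7,9}
Constraint 2 (W < X) on D(W)={3,6,7,8,9} D(X)={3,4,5,6}: W {3,6,7,8,9}->{3}; X {3,4,5,6}->{4,5,6}
So after constraint 2: D(X) = {4,5,6}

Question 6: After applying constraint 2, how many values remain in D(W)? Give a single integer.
Answer: 1

Derivation:
Constraint 1 (X < Z) on D(X)={3,4,5,6,9,10} D(Z)={3,6,7,9}: X {3,4,5,6,9,10}->{3,4,5,6}; Z {3,6,7,9}->{6,7,9}
Constraint 2 (W < X) on D(W)={3,6,7,8,9} D(X)={3,4,5,6}: W {3,6,7,8,9}->{3}; X {3,4,5,6}->{4,5,6}
So after constraint 2: D(W)={3}, size = 1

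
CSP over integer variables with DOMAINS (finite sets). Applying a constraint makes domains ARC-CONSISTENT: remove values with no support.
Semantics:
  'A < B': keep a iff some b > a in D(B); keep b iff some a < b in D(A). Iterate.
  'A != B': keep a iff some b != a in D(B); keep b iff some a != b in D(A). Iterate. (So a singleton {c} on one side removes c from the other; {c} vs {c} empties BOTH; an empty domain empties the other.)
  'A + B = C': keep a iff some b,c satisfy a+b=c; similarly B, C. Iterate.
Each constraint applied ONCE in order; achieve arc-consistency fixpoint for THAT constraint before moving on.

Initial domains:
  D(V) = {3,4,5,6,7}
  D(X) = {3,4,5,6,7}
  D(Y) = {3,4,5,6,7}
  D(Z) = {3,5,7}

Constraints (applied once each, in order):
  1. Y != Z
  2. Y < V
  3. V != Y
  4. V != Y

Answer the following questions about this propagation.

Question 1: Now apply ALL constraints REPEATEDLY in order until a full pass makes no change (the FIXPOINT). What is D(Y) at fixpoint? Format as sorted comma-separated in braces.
Answer: {3,4,5,6}

Derivation:
pass 0 (initial): D(Y)={3,4,5,6,7}
pass 1: V {3,4,5,6,7}->{4,5,6,7}; Y {3,4,5,6,7}->{3,4,5,6}
pass 2: no change
Fixpoint after 2 passes: D(Y) = {3,4,5,6}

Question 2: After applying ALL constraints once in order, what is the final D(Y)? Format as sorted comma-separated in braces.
Answer: {3,4,5,6}

Derivation:
Constraint 1 (Y != Z) on D(Y)={3,4,5,6,7} D(Z)={3,5,7}: no change
Constraint 2 (Y < V) on D(Y)={3,4,5,6,7} D(V)={3,4,5,6,7}: Y {3,4,5,6,7}->{3,4,5,6}; V {3,4,5,6,7}->{4,5,6,7}
Constraint 3 (V != Y) on D(V)={4,5,6,7} D(Y)={3,4,5,6}: no change
Constraint 4 (V != Y) on D(V)={4,5,6,7} D(Y)={3,4,5,6}: no change
So after all 4 constraints: D(Y) = {3,4,5,6}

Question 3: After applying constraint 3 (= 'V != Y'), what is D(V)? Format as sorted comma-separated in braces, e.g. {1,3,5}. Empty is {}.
Answer: {4,5,6,7}

Derivation:
Constraint 1 (Y != Z) on D(Y)={3,4,5,6,7} D(Z)={3,5,7}: no change
Constraint 2 (Y < V) on D(Y)={3,4,5,6,7} D(V)={3,4,5,6,7}: Y {3,4,5,6,7}->{3,4,5,6}; V {3,4,5,6,7}->{4,5,6,7}
Constraint 3 (V != Y) on D(V)={4,5,6,7} D(Y)={3,4,5,6}: no change
So after constraint 3: D(V) = {4,5,6,7}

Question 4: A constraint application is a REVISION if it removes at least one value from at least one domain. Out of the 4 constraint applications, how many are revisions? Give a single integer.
Constraint 1 (Y != Z) on D(Y)={3,4,5,6,7} D(Z)={3,5,7}: no change => not a revision
Constraint 2 (Y < V) on D(Y)={3,4,5,6,7} D(V)={3,4,5,6,7}: Y {3,4,5,6,7}->{3,4,5,6}; V {3,4,5,6,7}->{4,5,6,7} => REVISION
Constraint 3 (V != Y) on D(V)={4,5,6,7} D(Y)={3,4,5,6}: no change => not a revision
Constraint 4 (V != Y) on D(V)={4,5,6,7} D(Y)={3,4,5,6}: no change => not a revision
Total revisions = 1

Answer: 1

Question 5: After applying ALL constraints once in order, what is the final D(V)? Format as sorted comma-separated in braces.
Constraint 1 (Y != Z) on D(Y)={3,4,5,6,7} D(Z)={3,5,7}: no change
Constraint 2 (Y < V) on D(Y)={3,4,5,6,7} D(V)={3,4,5,6,7}: Y {3,4,5,6,7}->{3,4,5,6}; V {3,4,5,6,7}->{4,5,6,7}
Constraint 3 (V != Y) on D(V)={4,5,6,7} D(Y)={3,4,5,6}: no change
Constraint 4 (V != Y) on D(V)={4,5,6,7} D(Y)={3,4,5,6}: no change
So after all 4 constraints: D(V) = {4,5,6,7}

Answer: {4,5,6,7}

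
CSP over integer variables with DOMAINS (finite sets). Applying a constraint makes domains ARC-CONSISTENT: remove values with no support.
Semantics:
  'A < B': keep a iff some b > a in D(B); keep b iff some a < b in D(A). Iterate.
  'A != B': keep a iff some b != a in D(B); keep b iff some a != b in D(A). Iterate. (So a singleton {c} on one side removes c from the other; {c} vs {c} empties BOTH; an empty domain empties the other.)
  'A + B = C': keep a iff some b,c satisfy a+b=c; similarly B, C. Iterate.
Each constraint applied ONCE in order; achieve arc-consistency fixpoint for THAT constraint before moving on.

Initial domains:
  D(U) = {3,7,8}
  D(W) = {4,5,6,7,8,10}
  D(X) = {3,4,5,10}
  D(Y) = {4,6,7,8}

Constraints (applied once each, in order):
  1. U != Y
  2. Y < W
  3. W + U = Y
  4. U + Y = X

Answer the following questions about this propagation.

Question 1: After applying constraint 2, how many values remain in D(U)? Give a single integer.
Answer: 3

Derivation:
Constraint 1 (U != Y) on D(U)={3,7,8} D(Y)={4,6,7,8}: no change
Constraint 2 (Y < W) on D(Y)={4,6,7,8} D(W)={4,5,6,7,8,10}: W {4,5,6,7,8,10}->{5,6,7,8,10}
So after constraint 2: D(U)={3,7,8}, size = 3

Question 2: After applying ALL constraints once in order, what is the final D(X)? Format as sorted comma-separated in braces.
Constraint 1 (U != Y) on D(U)={3,7,8} D(Y)={4,6,7,8}: no change
Constraint 2 (Y < W) on D(Y)={4,6,7,8} D(W)={4,5,6,7,8,10}: W {4,5,6,7,8,10}->{5,6,7,8,10}
Constraint 3 (W + U = Y) on D(W)={5,6,7,8,10} D(U)={3,7,8} D(Y)={4,6,7,8}: W {5,6,7,8,10}->{5}; U {3,7,8}->{3}; Y {4,6,7,8}->{8}
Constraint 4 (U + Y = X) on D(U)={3} D(Y)={8} D(X)={3,4,5,10}: U {3}->{}; Y {8}->{}; X {3,4,5,10}->{}
So after all 4 constraints: D(X) = {}

Answer: {}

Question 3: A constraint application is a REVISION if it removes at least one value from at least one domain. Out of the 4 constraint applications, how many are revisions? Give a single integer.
Answer: 3

Derivation:
Constraint 1 (U != Y) on D(U)={3,7,8} D(Y)={4,6,7,8}: no change => not a revision
Constraint 2 (Y < W) on D(Y)={4,6,7,8} D(W)={4,5,6,7,8,10}: W {4,5,6,7,8,10}->{5,6,7,8,10} => REVISION
Constraint 3 (W + U = Y) on D(W)={5,6,7,8,10} D(U)={3,7,8} D(Y)={4,6,7,8}: W {5,6,7,8,10}->{5}; U {3,7,8}->{3}; Y {4,6,7,8}->{8} => REVISION
Constraint 4 (U + Y = X) on D(U)={3} D(Y)={8} D(X)={3,4,5,10}: U {3}->{}; Y {8}->{}; X {3,4,5,10}->{} => REVISION
Total revisions = 3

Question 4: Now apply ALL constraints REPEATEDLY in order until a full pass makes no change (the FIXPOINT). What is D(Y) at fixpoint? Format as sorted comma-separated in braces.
pass 0 (initial): D(Y)={4,6,7,8}
pass 1: U {3,7,8}->{}; W {4,5,6,7,8,10}->{5}; X {3,4,5,10}->{}; Y {4,6,7,8}->{}
pass 2: W {5}->{}
pass 3: no change
Fixpoint after 3 passes: D(Y) = {}

Answer: {}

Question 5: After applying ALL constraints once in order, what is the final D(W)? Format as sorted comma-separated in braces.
Constraint 1 (U != Y) on D(U)={3,7,8} D(Y)={4,6,7,8}: no change
Constraint 2 (Y < W) on D(Y)={4,6,7,8} D(W)={4,5,6,7,8,10}: W {4,5,6,7,8,10}->{5,6,7,8,10}
Constraint 3 (W + U = Y) on D(W)={5,6,7,8,10} D(U)={3,7,8} D(Y)={4,6,7,8}: W {5,6,7,8,10}->{5}; U {3,7,8}->{3}; Y {4,6,7,8}->{8}
Constraint 4 (U + Y = X) on D(U)={3} D(Y)={8} D(X)={3,4,5,10}: U {3}->{}; Y {8}->{}; X {3,4,5,10}->{}
So after all 4 constraints: D(W) = {5}

Answer: {5}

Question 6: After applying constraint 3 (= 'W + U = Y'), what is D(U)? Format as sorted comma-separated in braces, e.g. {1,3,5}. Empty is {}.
Constraint 1 (U != Y) on D(U)={3,7,8} D(Y)={4,6,7,8}: no change
Constraint 2 (Y < W) on D(Y)={4,6,7,8} D(W)={4,5,6,7,8,10}: W {4,5,6,7,8,10}->{5,6,7,8,10}
Constraint 3 (W + U = Y) on D(W)={5,6,7,8,10} D(U)={3,7,8} D(Y)={4,6,7,8}: W {5,6,7,8,10}->{5}; U {3,7,8}->{3}; Y {4,6,7,8}->{8}
So after constraint 3: D(U) = {3}

Answer: {3}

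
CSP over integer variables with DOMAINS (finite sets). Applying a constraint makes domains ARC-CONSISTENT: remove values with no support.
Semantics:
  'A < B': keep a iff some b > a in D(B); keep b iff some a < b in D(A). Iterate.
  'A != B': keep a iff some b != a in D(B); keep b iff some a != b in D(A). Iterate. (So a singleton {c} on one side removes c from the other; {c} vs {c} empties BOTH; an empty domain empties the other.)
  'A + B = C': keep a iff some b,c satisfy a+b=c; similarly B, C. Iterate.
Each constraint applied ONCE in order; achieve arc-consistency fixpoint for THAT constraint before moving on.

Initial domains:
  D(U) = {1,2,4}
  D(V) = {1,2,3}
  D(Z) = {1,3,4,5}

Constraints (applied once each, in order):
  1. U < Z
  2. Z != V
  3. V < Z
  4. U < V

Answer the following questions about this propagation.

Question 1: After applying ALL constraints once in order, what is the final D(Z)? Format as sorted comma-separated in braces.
Constraint 1 (U < Z) on D(U)={1,2,4} D(Z)={1,3,4,5}: Z {1,3,4,5}->{3,4,5}
Constraint 2 (Z != V) on D(Z)={3,4,5} D(V)={1,2,3}: no change
Constraint 3 (V < Z) on D(V)={1,2,3} D(Z)={3,4,5}: no change
Constraint 4 (U < V) on D(U)={1,2,4} D(V)={1,2,3}: U {1,2,4}->{1,2}; V {1,2,3}->{2,3}
So after all 4 constraints: D(Z) = {3,4,5}

Answer: {3,4,5}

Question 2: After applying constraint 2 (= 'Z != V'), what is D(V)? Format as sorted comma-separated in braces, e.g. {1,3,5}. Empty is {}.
Constraint 1 (U < Z) on D(U)={1,2,4} D(Z)={1,3,4,5}: Z {1,3,4,5}->{3,4,5}
Constraint 2 (Z != V) on D(Z)={3,4,5} D(V)={1,2,3}: no change
So after constraint 2: D(V) = {1,2,3}

Answer: {1,2,3}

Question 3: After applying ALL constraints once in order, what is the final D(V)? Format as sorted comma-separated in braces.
Answer: {2,3}

Derivation:
Constraint 1 (U < Z) on D(U)={1,2,4} D(Z)={1,3,4,5}: Z {1,3,4,5}->{3,4,5}
Constraint 2 (Z != V) on D(Z)={3,4,5} D(V)={1,2,3}: no change
Constraint 3 (V < Z) on D(V)={1,2,3} D(Z)={3,4,5}: no change
Constraint 4 (U < V) on D(U)={1,2,4} D(V)={1,2,3}: U {1,2,4}->{1,2}; V {1,2,3}->{2,3}
So after all 4 constraints: D(V) = {2,3}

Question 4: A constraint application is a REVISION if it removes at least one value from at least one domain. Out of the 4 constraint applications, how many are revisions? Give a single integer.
Answer: 2

Derivation:
Constraint 1 (U < Z) on D(U)={1,2,4} D(Z)={1,3,4,5}: Z {1,3,4,5}->{3,4,5} => REVISION
Constraint 2 (Z != V) on D(Z)={3,4,5} D(V)={1,2,3}: no change => not a revision
Constraint 3 (V < Z) on D(V)={1,2,3} D(Z)={3,4,5}: no change => not a revision
Constraint 4 (U < V) on D(U)={1,2,4} D(V)={1,2,3}: U {1,2,4}->{1,2}; V {1,2,3}->{2,3} => REVISION
Total revisions = 2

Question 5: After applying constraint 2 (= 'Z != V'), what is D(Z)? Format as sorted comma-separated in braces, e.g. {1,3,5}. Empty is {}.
Constraint 1 (U < Z) on D(U)={1,2,4} D(Z)={1,3,4,5}: Z {1,3,4,5}->{3,4,5}
Constraint 2 (Z != V) on D(Z)={3,4,5} D(V)={1,2,3}: no change
So after constraint 2: D(Z) = {3,4,5}

Answer: {3,4,5}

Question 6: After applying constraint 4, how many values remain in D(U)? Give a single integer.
Constraint 1 (U < Z) on D(U)={1,2,4} D(Z)={1,3,4,5}: Z {1,3,4,5}->{3,4,5}
Constraint 2 (Z != V) on D(Z)={3,4,5} D(V)={1,2,3}: no change
Constraint 3 (V < Z) on D(V)={1,2,3} D(Z)={3,4,5}: no change
Constraint 4 (U < V) on D(U)={1,2,4} D(V)={1,2,3}: U {1,2,4}->{1,2}; V {1,2,3}->{2,3}
So after constraint 4: D(U)={1,2}, size = 2

Answer: 2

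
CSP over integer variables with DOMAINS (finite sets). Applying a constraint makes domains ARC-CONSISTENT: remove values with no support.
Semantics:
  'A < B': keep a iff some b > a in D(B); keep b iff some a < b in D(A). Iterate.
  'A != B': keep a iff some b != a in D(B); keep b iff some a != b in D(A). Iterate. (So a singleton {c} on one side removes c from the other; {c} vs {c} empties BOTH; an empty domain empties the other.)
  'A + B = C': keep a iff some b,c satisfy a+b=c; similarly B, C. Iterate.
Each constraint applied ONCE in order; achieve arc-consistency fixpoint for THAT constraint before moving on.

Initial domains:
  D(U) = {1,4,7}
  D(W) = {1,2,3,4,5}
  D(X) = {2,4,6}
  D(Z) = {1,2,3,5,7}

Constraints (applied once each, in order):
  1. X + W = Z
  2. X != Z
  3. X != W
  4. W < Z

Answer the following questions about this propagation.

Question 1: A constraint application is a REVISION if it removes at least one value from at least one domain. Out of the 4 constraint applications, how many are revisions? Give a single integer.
Constraint 1 (X + W = Z) on D(X)={2,4,6} D(W)={1,2,3,4,5} D(Z)={1,2,3,5,7}: W {1,2,3,4,5}->{1,3,5}; Z {1,2,3,5,7}->{3,5,7} => REVISION
Constraint 2 (X != Z) on D(X)={2,4,6} D(Z)={3,5,7}: no change => not a revision
Constraint 3 (X != W) on D(X)={2,4,6} D(W)={1,3,5}: no change => not a revision
Constraint 4 (W < Z) on D(W)={1,3,5} D(Z)={3,5,7}: no change => not a revision
Total revisions = 1

Answer: 1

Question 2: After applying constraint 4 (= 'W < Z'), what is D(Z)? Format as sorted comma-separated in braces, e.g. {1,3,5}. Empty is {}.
Answer: {3,5,7}

Derivation:
Constraint 1 (X + W = Z) on D(X)={2,4,6} D(W)={1,2,3,4,5} D(Z)={1,2,3,5,7}: W {1,2,3,4,5}->{1,3,5}; Z {1,2,3,5,7}->{3,5,7}
Constraint 2 (X != Z) on D(X)={2,4,6} D(Z)={3,5,7}: no change
Constraint 3 (X != W) on D(X)={2,4,6} D(W)={1,3,5}: no change
Constraint 4 (W < Z) on D(W)={1,3,5} D(Z)={3,5,7}: no change
So after constraint 4: D(Z) = {3,5,7}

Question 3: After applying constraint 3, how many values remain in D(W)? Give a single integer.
Constraint 1 (X + W = Z) on D(X)={2,4,6} D(W)={1,2,3,4,5} D(Z)={1,2,3,5,7}: W {1,2,3,4,5}->{1,3,5}; Z {1,2,3,5,7}->{3,5,7}
Constraint 2 (X != Z) on D(X)={2,4,6} D(Z)={3,5,7}: no change
Constraint 3 (X != W) on D(X)={2,4,6} D(W)={1,3,5}: no change
So after constraint 3: D(W)={1,3,5}, size = 3

Answer: 3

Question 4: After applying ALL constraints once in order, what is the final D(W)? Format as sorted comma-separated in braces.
Answer: {1,3,5}

Derivation:
Constraint 1 (X + W = Z) on D(X)={2,4,6} D(W)={1,2,3,4,5} D(Z)={1,2,3,5,7}: W {1,2,3,4,5}->{1,3,5}; Z {1,2,3,5,7}->{3,5,7}
Constraint 2 (X != Z) on D(X)={2,4,6} D(Z)={3,5,7}: no change
Constraint 3 (X != W) on D(X)={2,4,6} D(W)={1,3,5}: no change
Constraint 4 (W < Z) on D(W)={1,3,5} D(Z)={3,5,7}: no change
So after all 4 constraints: D(W) = {1,3,5}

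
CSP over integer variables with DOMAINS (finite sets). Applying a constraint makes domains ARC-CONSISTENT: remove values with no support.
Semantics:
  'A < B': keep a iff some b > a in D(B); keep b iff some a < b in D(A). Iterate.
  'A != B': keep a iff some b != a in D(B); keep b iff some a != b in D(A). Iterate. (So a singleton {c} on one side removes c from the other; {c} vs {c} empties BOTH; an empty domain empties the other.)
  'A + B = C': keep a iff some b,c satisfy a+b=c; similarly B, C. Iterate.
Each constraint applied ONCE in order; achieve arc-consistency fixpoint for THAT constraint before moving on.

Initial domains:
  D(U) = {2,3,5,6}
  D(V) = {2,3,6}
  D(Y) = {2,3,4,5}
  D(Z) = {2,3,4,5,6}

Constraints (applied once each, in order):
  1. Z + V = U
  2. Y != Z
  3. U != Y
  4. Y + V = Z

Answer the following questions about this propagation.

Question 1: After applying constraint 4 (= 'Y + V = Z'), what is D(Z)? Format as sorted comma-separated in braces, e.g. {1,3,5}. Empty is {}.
Answer: {4}

Derivation:
Constraint 1 (Z + V = U) on D(Z)={2,3,4,5,6} D(V)={2,3,6} D(U)={2,3,5,6}: Z {2,3,4,5,6}->{2,3,4}; V {2,3,6}->{2,3}; U {2,3,5,6}->{5,6}
Constraint 2 (Y != Z) on D(Y)={2,3,4,5} D(Z)={2,3,4}: no change
Constraint 3 (U != Y) on D(U)={5,6} D(Y)={2,3,4,5}: no change
Constraint 4 (Y + V = Z) on D(Y)={2,3,4,5} D(V)={2,3} D(Z)={2,3,4}: Y {2,3,4,5}->{2}; V {2,3}->{2}; Z {2,3,4}->{4}
So after constraint 4: D(Z) = {4}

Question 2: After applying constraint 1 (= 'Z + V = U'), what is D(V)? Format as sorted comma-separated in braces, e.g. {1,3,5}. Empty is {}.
Answer: {2,3}

Derivation:
Constraint 1 (Z + V = U) on D(Z)={2,3,4,5,6} D(V)={2,3,6} D(U)={2,3,5,6}: Z {2,3,4,5,6}->{2,3,4}; V {2,3,6}->{2,3}; U {2,3,5,6}->{5,6}
So after constraint 1: D(V) = {2,3}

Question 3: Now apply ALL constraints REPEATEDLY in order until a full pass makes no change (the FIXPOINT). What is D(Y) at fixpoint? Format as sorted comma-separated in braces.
pass 0 (initial): D(Y)={2,3,4,5}
pass 1: U {2,3,5,6}->{5,6}; V {2,3,6}->{2}; Y {2,3,4,5}->{2}; Z {2,3,4,5,6}->{4}
pass 2: U {5,6}->{6}
pass 3: no change
Fixpoint after 3 passes: D(Y) = {2}

Answer: {2}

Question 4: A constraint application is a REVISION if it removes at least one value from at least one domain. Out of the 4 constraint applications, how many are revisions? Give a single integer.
Constraint 1 (Z + V = U) on D(Z)={2,3,4,5,6} D(V)={2,3,6} D(U)={2,3,5,6}: Z {2,3,4,5,6}->{2,3,4}; V {2,3,6}->{2,3}; U {2,3,5,6}->{5,6} => REVISION
Constraint 2 (Y != Z) on D(Y)={2,3,4,5} D(Z)={2,3,4}: no change => not a revision
Constraint 3 (U != Y) on D(U)={5,6} D(Y)={2,3,4,5}: no change => not a revision
Constraint 4 (Y + V = Z) on D(Y)={2,3,4,5} D(V)={2,3} D(Z)={2,3,4}: Y {2,3,4,5}->{2}; V {2,3}->{2}; Z {2,3,4}->{4} => REVISION
Total revisions = 2

Answer: 2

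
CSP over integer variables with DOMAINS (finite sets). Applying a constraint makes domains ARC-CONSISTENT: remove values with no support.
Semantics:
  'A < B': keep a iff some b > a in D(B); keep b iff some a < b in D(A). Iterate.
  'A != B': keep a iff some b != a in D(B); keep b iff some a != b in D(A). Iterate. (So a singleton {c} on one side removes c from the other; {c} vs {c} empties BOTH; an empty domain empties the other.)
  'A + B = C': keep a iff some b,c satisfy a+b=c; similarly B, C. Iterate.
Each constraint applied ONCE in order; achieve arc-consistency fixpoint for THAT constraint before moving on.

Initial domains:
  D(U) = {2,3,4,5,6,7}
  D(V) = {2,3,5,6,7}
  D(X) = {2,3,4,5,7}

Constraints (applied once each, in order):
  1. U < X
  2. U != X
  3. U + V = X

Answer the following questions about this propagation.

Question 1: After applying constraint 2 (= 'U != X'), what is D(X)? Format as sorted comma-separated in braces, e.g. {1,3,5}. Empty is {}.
Answer: {3,4,5,7}

Derivation:
Constraint 1 (U < X) on D(U)={2,3,4,5,6,7} D(X)={2,3,4,5,7}: U {2,3,4,5,6,7}->{2,3,4,5,6}; X {2,3,4,5,7}->{3,4,5,7}
Constraint 2 (U != X) on D(U)={2,3,4,5,6} D(X)={3,4,5,7}: no change
So after constraint 2: D(X) = {3,4,5,7}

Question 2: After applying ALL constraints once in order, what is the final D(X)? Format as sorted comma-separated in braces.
Constraint 1 (U < X) on D(U)={2,3,4,5,6,7} D(X)={2,3,4,5,7}: U {2,3,4,5,6,7}->{2,3,4,5,6}; X {2,3,4,5,7}->{3,4,5,7}
Constraint 2 (U != X) on D(U)={2,3,4,5,6} D(X)={3,4,5,7}: no change
Constraint 3 (U + V = X) on D(U)={2,3,4,5,6} D(V)={2,3,5,6,7} D(X)={3,4,5,7}: U {2,3,4,5,6}->{2,3,4,5}; V {2,3,5,6,7}->{2,3,5}; X {3,4,5,7}->{4,5,7}
So after all 3 constraints: D(X) = {4,5,7}

Answer: {4,5,7}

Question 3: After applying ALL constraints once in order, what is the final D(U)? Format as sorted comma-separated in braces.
Constraint 1 (U < X) on D(U)={2,3,4,5,6,7} D(X)={2,3,4,5,7}: U {2,3,4,5,6,7}->{2,3,4,5,6}; X {2,3,4,5,7}->{3,4,5,7}
Constraint 2 (U != X) on D(U)={2,3,4,5,6} D(X)={3,4,5,7}: no change
Constraint 3 (U + V = X) on D(U)={2,3,4,5,6} D(V)={2,3,5,6,7} D(X)={3,4,5,7}: U {2,3,4,5,6}->{2,3,4,5}; V {2,3,5,6,7}->{2,3,5}; X {3,4,5,7}->{4,5,7}
So after all 3 constraints: D(U) = {2,3,4,5}

Answer: {2,3,4,5}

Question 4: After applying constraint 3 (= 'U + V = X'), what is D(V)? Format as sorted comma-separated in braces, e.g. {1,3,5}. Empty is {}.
Answer: {2,3,5}

Derivation:
Constraint 1 (U < X) on D(U)={2,3,4,5,6,7} D(X)={2,3,4,5,7}: U {2,3,4,5,6,7}->{2,3,4,5,6}; X {2,3,4,5,7}->{3,4,5,7}
Constraint 2 (U != X) on D(U)={2,3,4,5,6} D(X)={3,4,5,7}: no change
Constraint 3 (U + V = X) on D(U)={2,3,4,5,6} D(V)={2,3,5,6,7} D(X)={3,4,5,7}: U {2,3,4,5,6}->{2,3,4,5}; V {2,3,5,6,7}->{2,3,5}; X {3,4,5,7}->{4,5,7}
So after constraint 3: D(V) = {2,3,5}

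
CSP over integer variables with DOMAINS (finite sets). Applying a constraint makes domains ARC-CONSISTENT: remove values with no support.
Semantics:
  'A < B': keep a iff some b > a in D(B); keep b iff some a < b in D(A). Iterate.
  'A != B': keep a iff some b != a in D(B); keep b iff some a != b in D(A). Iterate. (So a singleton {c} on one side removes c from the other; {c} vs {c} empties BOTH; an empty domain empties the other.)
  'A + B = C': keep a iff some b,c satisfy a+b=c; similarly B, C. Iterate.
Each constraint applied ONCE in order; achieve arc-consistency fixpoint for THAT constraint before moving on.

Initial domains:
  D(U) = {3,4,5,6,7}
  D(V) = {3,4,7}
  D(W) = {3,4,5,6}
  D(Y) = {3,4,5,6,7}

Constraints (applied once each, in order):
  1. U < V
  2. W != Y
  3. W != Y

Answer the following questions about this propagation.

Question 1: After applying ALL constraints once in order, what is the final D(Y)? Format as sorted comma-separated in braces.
Constraint 1 (U < V) on D(U)={3,4,5,6,7} D(V)={3,4,7}: U {3,4,5,6,7}->{3,4,5,6}; V {3,4,7}->{4,7}
Constraint 2 (W != Y) on D(W)={3,4,5,6} D(Y)={3,4,5,6,7}: no change
Constraint 3 (W != Y) on D(W)={3,4,5,6} D(Y)={3,4,5,6,7}: no change
So after all 3 constraints: D(Y) = {3,4,5,6,7}

Answer: {3,4,5,6,7}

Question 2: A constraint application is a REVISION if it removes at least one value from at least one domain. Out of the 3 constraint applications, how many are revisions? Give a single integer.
Constraint 1 (U < V) on D(U)={3,4,5,6,7} D(V)={3,4,7}: U {3,4,5,6,7}->{3,4,5,6}; V {3,4,7}->{4,7} => REVISION
Constraint 2 (W != Y) on D(W)={3,4,5,6} D(Y)={3,4,5,6,7}: no change => not a revision
Constraint 3 (W != Y) on D(W)={3,4,5,6} D(Y)={3,4,5,6,7}: no change => not a revision
Total revisions = 1

Answer: 1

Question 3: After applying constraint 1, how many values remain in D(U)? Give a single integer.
Answer: 4

Derivation:
Constraint 1 (U < V) on D(U)={3,4,5,6,7} D(V)={3,4,7}: U {3,4,5,6,7}->{3,4,5,6}; V {3,4,7}->{4,7}
So after constraint 1: D(U)={3,4,5,6}, size = 4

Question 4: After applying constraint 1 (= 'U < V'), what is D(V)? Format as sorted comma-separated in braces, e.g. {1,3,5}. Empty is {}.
Answer: {4,7}

Derivation:
Constraint 1 (U < V) on D(U)={3,4,5,6,7} D(V)={3,4,7}: U {3,4,5,6,7}->{3,4,5,6}; V {3,4,7}->{4,7}
So after constraint 1: D(V) = {4,7}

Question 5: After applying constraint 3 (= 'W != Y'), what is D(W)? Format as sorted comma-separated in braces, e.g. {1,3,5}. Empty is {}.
Answer: {3,4,5,6}

Derivation:
Constraint 1 (U < V) on D(U)={3,4,5,6,7} D(V)={3,4,7}: U {3,4,5,6,7}->{3,4,5,6}; V {3,4,7}->{4,7}
Constraint 2 (W != Y) on D(W)={3,4,5,6} D(Y)={3,4,5,6,7}: no change
Constraint 3 (W != Y) on D(W)={3,4,5,6} D(Y)={3,4,5,6,7}: no change
So after constraint 3: D(W) = {3,4,5,6}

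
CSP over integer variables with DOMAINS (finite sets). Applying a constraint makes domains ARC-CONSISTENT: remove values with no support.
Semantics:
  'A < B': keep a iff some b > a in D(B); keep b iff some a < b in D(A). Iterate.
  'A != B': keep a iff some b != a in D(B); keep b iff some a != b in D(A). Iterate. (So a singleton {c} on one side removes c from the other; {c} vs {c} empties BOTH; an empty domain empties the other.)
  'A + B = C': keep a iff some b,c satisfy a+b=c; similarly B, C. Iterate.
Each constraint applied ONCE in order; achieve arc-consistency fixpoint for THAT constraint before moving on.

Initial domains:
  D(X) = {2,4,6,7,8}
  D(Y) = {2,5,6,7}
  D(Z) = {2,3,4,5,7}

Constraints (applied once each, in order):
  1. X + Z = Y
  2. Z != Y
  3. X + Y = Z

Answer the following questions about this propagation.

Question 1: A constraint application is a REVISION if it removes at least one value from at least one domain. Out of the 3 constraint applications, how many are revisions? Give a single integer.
Constraint 1 (X + Z = Y) on D(X)={2,4,6,7,8} D(Z)={2,3,4,5,7} D(Y)={2,5,6,7}: X {2,4,6,7,8}->{2,4}; Z {2,3,4,5,7}->{2,3,4,5}; Y {2,5,6,7}->{5,6,7} => REVISION
Constraint 2 (Z != Y) on D(Z)={2,3,4,5} D(Y)={5,6,7}: no change => not a revision
Constraint 3 (X + Y = Z) on D(X)={2,4} D(Y)={5,6,7} D(Z)={2,3,4,5}: X {2,4}->{}; Y {5,6,7}->{}; Z {2,3,4,5}->{} => REVISION
Total revisions = 2

Answer: 2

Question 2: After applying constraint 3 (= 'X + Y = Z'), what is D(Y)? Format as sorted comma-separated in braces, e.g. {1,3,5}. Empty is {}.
Answer: {}

Derivation:
Constraint 1 (X + Z = Y) on D(X)={2,4,6,7,8} D(Z)={2,3,4,5,7} D(Y)={2,5,6,7}: X {2,4,6,7,8}->{2,4}; Z {2,3,4,5,7}->{2,3,4,5}; Y {2,5,6,7}->{5,6,7}
Constraint 2 (Z != Y) on D(Z)={2,3,4,5} D(Y)={5,6,7}: no change
Constraint 3 (X + Y = Z) on D(X)={2,4} D(Y)={5,6,7} D(Z)={2,3,4,5}: X {2,4}->{}; Y {5,6,7}->{}; Z {2,3,4,5}->{}
So after constraint 3: D(Y) = {}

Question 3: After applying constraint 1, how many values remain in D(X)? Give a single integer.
Answer: 2

Derivation:
Constraint 1 (X + Z = Y) on D(X)={2,4,6,7,8} D(Z)={2,3,4,5,7} D(Y)={2,5,6,7}: X {2,4,6,7,8}->{2,4}; Z {2,3,4,5,7}->{2,3,4,5}; Y {2,5,6,7}->{5,6,7}
So after constraint 1: D(X)={2,4}, size = 2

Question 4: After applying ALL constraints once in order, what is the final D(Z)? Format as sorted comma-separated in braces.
Answer: {}

Derivation:
Constraint 1 (X + Z = Y) on D(X)={2,4,6,7,8} D(Z)={2,3,4,5,7} D(Y)={2,5,6,7}: X {2,4,6,7,8}->{2,4}; Z {2,3,4,5,7}->{2,3,4,5}; Y {2,5,6,7}->{5,6,7}
Constraint 2 (Z != Y) on D(Z)={2,3,4,5} D(Y)={5,6,7}: no change
Constraint 3 (X + Y = Z) on D(X)={2,4} D(Y)={5,6,7} D(Z)={2,3,4,5}: X {2,4}->{}; Y {5,6,7}->{}; Z {2,3,4,5}->{}
So after all 3 constraints: D(Z) = {}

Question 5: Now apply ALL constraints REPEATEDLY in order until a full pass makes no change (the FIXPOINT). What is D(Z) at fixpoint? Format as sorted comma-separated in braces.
pass 0 (initial): D(Z)={2,3,4,5,7}
pass 1: X {2,4,6,7,8}->{}; Y {2,5,6,7}->{}; Z {2,3,4,5,7}->{}
pass 2: no change
Fixpoint after 2 passes: D(Z) = {}

Answer: {}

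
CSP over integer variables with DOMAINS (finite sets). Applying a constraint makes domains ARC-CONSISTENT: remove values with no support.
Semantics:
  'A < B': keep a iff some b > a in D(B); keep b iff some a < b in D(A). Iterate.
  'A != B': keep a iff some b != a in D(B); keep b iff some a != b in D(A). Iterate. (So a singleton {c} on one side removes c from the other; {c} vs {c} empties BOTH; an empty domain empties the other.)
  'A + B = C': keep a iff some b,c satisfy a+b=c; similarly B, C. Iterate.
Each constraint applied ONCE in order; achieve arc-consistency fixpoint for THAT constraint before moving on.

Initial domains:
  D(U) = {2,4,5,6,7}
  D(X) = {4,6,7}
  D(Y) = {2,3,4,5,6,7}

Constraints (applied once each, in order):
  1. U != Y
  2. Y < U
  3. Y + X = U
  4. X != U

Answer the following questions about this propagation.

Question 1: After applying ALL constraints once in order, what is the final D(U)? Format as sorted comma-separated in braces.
Answer: {6,7}

Derivation:
Constraint 1 (U != Y) on D(U)={2,4,5,6,7} D(Y)={2,3,4,5,6,7}: no change
Constraint 2 (Y < U) on D(Y)={2,3,4,5,6,7} D(U)={2,4,5,6,7}: Y {2,3,4,5,6,7}->{2,3,4,5,6}; U {2,4,5,6,7}->{4,5,6,7}
Constraint 3 (Y + X = U) on D(Y)={2,3,4,5,6} D(X)={4,6,7} D(U)={4,5,6,7}: Y {2,3,4,5,6}->{2,3}; X {4,6,7}->{4}; U {4,5,6,7}->{6,7}
Constraint 4 (X != U) on D(X)={4} D(U)={6,7}: no change
So after all 4 constraints: D(U) = {6,7}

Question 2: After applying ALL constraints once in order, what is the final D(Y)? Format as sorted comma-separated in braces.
Constraint 1 (U != Y) on D(U)={2,4,5,6,7} D(Y)={2,3,4,5,6,7}: no change
Constraint 2 (Y < U) on D(Y)={2,3,4,5,6,7} D(U)={2,4,5,6,7}: Y {2,3,4,5,6,7}->{2,3,4,5,6}; U {2,4,5,6,7}->{4,5,6,7}
Constraint 3 (Y + X = U) on D(Y)={2,3,4,5,6} D(X)={4,6,7} D(U)={4,5,6,7}: Y {2,3,4,5,6}->{2,3}; X {4,6,7}->{4}; U {4,5,6,7}->{6,7}
Constraint 4 (X != U) on D(X)={4} D(U)={6,7}: no change
So after all 4 constraints: D(Y) = {2,3}

Answer: {2,3}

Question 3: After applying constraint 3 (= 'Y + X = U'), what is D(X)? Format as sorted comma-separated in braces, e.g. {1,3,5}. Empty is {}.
Constraint 1 (U != Y) on D(U)={2,4,5,6,7} D(Y)={2,3,4,5,6,7}: no change
Constraint 2 (Y < U) on D(Y)={2,3,4,5,6,7} D(U)={2,4,5,6,7}: Y {2,3,4,5,6,7}->{2,3,4,5,6}; U {2,4,5,6,7}->{4,5,6,7}
Constraint 3 (Y + X = U) on D(Y)={2,3,4,5,6} D(X)={4,6,7} D(U)={4,5,6,7}: Y {2,3,4,5,6}->{2,3}; X {4,6,7}->{4}; U {4,5,6,7}->{6,7}
So after constraint 3: D(X) = {4}

Answer: {4}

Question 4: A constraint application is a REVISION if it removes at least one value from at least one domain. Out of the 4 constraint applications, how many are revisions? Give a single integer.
Constraint 1 (U != Y) on D(U)={2,4,5,6,7} D(Y)={2,3,4,5,6,7}: no change => not a revision
Constraint 2 (Y < U) on D(Y)={2,3,4,5,6,7} D(U)={2,4,5,6,7}: Y {2,3,4,5,6,7}->{2,3,4,5,6}; U {2,4,5,6,7}->{4,5,6,7} => REVISION
Constraint 3 (Y + X = U) on D(Y)={2,3,4,5,6} D(X)={4,6,7} D(U)={4,5,6,7}: Y {2,3,4,5,6}->{2,3}; X {4,6,7}->{4}; U {4,5,6,7}->{6,7} => REVISION
Constraint 4 (X != U) on D(X)={4} D(U)={6,7}: no change => not a revision
Total revisions = 2

Answer: 2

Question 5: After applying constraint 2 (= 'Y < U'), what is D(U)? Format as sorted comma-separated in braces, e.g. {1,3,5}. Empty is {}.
Constraint 1 (U != Y) on D(U)={2,4,5,6,7} D(Y)={2,3,4,5,6,7}: no change
Constraint 2 (Y < U) on D(Y)={2,3,4,5,6,7} D(U)={2,4,5,6,7}: Y {2,3,4,5,6,7}->{2,3,4,5,6}; U {2,4,5,6,7}->{4,5,6,7}
So after constraint 2: D(U) = {4,5,6,7}

Answer: {4,5,6,7}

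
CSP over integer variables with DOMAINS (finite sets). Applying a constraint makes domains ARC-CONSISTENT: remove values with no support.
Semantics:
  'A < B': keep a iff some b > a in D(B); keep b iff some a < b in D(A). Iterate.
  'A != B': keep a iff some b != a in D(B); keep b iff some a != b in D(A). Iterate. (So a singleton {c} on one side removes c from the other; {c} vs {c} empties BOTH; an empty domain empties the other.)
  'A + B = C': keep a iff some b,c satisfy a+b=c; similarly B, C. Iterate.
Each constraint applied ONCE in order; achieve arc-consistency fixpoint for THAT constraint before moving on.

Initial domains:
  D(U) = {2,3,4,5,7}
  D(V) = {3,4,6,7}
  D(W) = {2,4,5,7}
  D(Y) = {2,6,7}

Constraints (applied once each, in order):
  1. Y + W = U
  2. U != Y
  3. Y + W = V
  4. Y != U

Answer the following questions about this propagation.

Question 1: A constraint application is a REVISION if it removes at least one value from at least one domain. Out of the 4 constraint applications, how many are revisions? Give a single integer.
Answer: 2

Derivation:
Constraint 1 (Y + W = U) on D(Y)={2,6,7} D(W)={2,4,5,7} D(U)={2,3,4,5,7}: Y {2,6,7}->{2}; W {2,4,5,7}->{2,5}; U {2,3,4,5,7}->{4,7} => REVISION
Constraint 2 (U != Y) on D(U)={4,7} D(Y)={2}: no change => not a revision
Constraint 3 (Y + W = V) on D(Y)={2} D(W)={2,5} D(V)={3,4,6,7}: V {3,4,6,7}->{4,7} => REVISION
Constraint 4 (Y != U) on D(Y)={2} D(U)={4,7}: no change => not a revision
Total revisions = 2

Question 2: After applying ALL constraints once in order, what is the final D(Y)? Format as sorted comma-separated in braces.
Constraint 1 (Y + W = U) on D(Y)={2,6,7} D(W)={2,4,5,7} D(U)={2,3,4,5,7}: Y {2,6,7}->{2}; W {2,4,5,7}->{2,5}; U {2,3,4,5,7}->{4,7}
Constraint 2 (U != Y) on D(U)={4,7} D(Y)={2}: no change
Constraint 3 (Y + W = V) on D(Y)={2} D(W)={2,5} D(V)={3,4,6,7}: V {3,4,6,7}->{4,7}
Constraint 4 (Y != U) on D(Y)={2} D(U)={4,7}: no change
So after all 4 constraints: D(Y) = {2}

Answer: {2}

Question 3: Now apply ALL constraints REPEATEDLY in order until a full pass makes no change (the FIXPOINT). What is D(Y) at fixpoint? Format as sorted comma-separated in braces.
Answer: {2}

Derivation:
pass 0 (initial): D(Y)={2,6,7}
pass 1: U {2,3,4,5,7}->{4,7}; V {3,4,6,7}->{4,7}; W {2,4,5,7}->{2,5}; Y {2,6,7}->{2}
pass 2: no change
Fixpoint after 2 passes: D(Y) = {2}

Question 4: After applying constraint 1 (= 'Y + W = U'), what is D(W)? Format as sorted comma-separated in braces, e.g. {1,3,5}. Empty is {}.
Answer: {2,5}

Derivation:
Constraint 1 (Y + W = U) on D(Y)={2,6,7} D(W)={2,4,5,7} D(U)={2,3,4,5,7}: Y {2,6,7}->{2}; W {2,4,5,7}->{2,5}; U {2,3,4,5,7}->{4,7}
So after constraint 1: D(W) = {2,5}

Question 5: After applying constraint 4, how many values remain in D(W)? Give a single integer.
Answer: 2

Derivation:
Constraint 1 (Y + W = U) on D(Y)={2,6,7} D(W)={2,4,5,7} D(U)={2,3,4,5,7}: Y {2,6,7}->{2}; W {2,4,5,7}->{2,5}; U {2,3,4,5,7}->{4,7}
Constraint 2 (U != Y) on D(U)={4,7} D(Y)={2}: no change
Constraint 3 (Y + W = V) on D(Y)={2} D(W)={2,5} D(V)={3,4,6,7}: V {3,4,6,7}->{4,7}
Constraint 4 (Y != U) on D(Y)={2} D(U)={4,7}: no change
So after constraint 4: D(W)={2,5}, size = 2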